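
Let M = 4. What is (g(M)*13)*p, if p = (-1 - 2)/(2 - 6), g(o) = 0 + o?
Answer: 39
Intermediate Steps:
g(o) = o
p = ¾ (p = -3/(-4) = -3*(-¼) = ¾ ≈ 0.75000)
(g(M)*13)*p = (4*13)*(¾) = 52*(¾) = 39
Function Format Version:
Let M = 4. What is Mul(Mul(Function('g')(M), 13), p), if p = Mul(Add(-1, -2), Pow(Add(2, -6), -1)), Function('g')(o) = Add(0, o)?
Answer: 39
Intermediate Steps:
Function('g')(o) = o
p = Rational(3, 4) (p = Mul(-3, Pow(-4, -1)) = Mul(-3, Rational(-1, 4)) = Rational(3, 4) ≈ 0.75000)
Mul(Mul(Function('g')(M), 13), p) = Mul(Mul(4, 13), Rational(3, 4)) = Mul(52, Rational(3, 4)) = 39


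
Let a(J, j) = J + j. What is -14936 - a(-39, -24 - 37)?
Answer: -14836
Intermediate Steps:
-14936 - a(-39, -24 - 37) = -14936 - (-39 + (-24 - 37)) = -14936 - (-39 - 61) = -14936 - 1*(-100) = -14936 + 100 = -14836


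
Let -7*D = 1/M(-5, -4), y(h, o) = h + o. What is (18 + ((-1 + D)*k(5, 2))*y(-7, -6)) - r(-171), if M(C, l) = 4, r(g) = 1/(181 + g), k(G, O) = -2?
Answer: -316/35 ≈ -9.0286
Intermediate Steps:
D = -1/28 (D = -⅐/4 = -⅐*¼ = -1/28 ≈ -0.035714)
(18 + ((-1 + D)*k(5, 2))*y(-7, -6)) - r(-171) = (18 + ((-1 - 1/28)*(-2))*(-7 - 6)) - 1/(181 - 171) = (18 - 29/28*(-2)*(-13)) - 1/10 = (18 + (29/14)*(-13)) - 1*⅒ = (18 - 377/14) - ⅒ = -125/14 - ⅒ = -316/35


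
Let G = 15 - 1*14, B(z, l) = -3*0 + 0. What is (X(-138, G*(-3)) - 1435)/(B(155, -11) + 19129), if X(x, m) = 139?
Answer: -1296/19129 ≈ -0.067751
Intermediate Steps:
B(z, l) = 0 (B(z, l) = 0 + 0 = 0)
G = 1 (G = 15 - 14 = 1)
(X(-138, G*(-3)) - 1435)/(B(155, -11) + 19129) = (139 - 1435)/(0 + 19129) = -1296/19129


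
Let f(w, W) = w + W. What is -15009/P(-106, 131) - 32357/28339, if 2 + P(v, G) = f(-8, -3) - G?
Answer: 140226881/1360272 ≈ 103.09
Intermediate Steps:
f(w, W) = W + w
P(v, G) = -13 - G (P(v, G) = -2 + ((-3 - 8) - G) = -2 + (-11 - G) = -13 - G)
-15009/P(-106, 131) - 32357/28339 = -15009/(-13 - 1*131) - 32357/28339 = -15009/(-13 - 131) - 32357*1/28339 = -15009/(-144) - 32357/28339 = -15009*(-1/144) - 32357/28339 = 5003/48 - 32357/28339 = 140226881/1360272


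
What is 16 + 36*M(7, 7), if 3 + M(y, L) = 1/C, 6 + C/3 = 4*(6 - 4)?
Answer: -86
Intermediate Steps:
C = 6 (C = -18 + 3*(4*(6 - 4)) = -18 + 3*(4*2) = -18 + 3*8 = -18 + 24 = 6)
M(y, L) = -17/6 (M(y, L) = -3 + 1/6 = -3 + ⅙ = -17/6)
16 + 36*M(7, 7) = 16 + 36*(-17/6) = 16 - 102 = -86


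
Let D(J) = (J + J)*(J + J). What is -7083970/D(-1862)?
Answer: -3541985/6934088 ≈ -0.51081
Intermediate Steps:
D(J) = 4*J² (D(J) = (2*J)*(2*J) = 4*J²)
-7083970/D(-1862) = -7083970/(4*(-1862)²) = -7083970/(4*3467044) = -7083970/13868176 = -7083970*1/13868176 = -3541985/6934088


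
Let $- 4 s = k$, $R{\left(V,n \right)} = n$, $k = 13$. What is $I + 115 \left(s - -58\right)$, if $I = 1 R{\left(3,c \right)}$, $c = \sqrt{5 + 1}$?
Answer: $\frac{25185}{4} + \sqrt{6} \approx 6298.7$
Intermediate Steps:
$c = \sqrt{6} \approx 2.4495$
$s = - \frac{13}{4}$ ($s = \left(- \frac{1}{4}\right) 13 = - \frac{13}{4} \approx -3.25$)
$I = \sqrt{6}$ ($I = 1 \sqrt{6} = \sqrt{6} \approx 2.4495$)
$I + 115 \left(s - -58\right) = \sqrt{6} + 115 \left(- \frac{13}{4} - -58\right) = \sqrt{6} + 115 \left(- \frac{13}{4} + 58\right) = \sqrt{6} + 115 \cdot \frac{219}{4} = \sqrt{6} + \frac{25185}{4} = \frac{25185}{4} + \sqrt{6}$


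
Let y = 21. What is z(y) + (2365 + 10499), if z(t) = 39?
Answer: 12903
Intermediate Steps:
z(y) + (2365 + 10499) = 39 + (2365 + 10499) = 39 + 12864 = 12903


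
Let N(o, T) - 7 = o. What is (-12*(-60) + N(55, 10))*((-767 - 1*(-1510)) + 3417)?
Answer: 3253120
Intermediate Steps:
N(o, T) = 7 + o
(-12*(-60) + N(55, 10))*((-767 - 1*(-1510)) + 3417) = (-12*(-60) + (7 + 55))*((-767 - 1*(-1510)) + 3417) = (720 + 62)*((-767 + 1510) + 3417) = 782*(743 + 3417) = 782*4160 = 3253120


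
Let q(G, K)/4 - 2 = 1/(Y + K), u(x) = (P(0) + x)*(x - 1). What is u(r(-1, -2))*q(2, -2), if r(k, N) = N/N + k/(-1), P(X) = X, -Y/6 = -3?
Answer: 33/2 ≈ 16.500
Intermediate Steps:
Y = 18 (Y = -6*(-3) = 18)
r(k, N) = 1 - k (r(k, N) = 1 + k*(-1) = 1 - k)
u(x) = x*(-1 + x) (u(x) = (0 + x)*(x - 1) = x*(-1 + x))
q(G, K) = 8 + 4/(18 + K)
u(r(-1, -2))*q(2, -2) = ((1 - 1*(-1))*(-1 + (1 - 1*(-1))))*(4*(37 + 2*(-2))/(18 - 2)) = ((1 + 1)*(-1 + (1 + 1)))*(4*(37 - 4)/16) = (2*(-1 + 2))*(4*(1/16)*33) = (2*1)*(33/4) = 2*(33/4) = 33/2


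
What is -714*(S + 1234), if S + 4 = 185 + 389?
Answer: -1288056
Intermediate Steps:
S = 570 (S = -4 + (185 + 389) = -4 + 574 = 570)
-714*(S + 1234) = -714*(570 + 1234) = -714*1804 = -1288056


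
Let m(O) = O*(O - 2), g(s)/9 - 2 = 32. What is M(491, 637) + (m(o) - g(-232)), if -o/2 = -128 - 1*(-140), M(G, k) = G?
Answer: 809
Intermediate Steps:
g(s) = 306 (g(s) = 18 + 9*32 = 18 + 288 = 306)
o = -24 (o = -2*(-128 - 1*(-140)) = -2*(-128 + 140) = -2*12 = -24)
m(O) = O*(-2 + O)
M(491, 637) + (m(o) - g(-232)) = 491 + (-24*(-2 - 24) - 1*306) = 491 + (-24*(-26) - 306) = 491 + (624 - 306) = 491 + 318 = 809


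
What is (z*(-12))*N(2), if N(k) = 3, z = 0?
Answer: 0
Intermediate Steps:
(z*(-12))*N(2) = (0*(-12))*3 = 0*3 = 0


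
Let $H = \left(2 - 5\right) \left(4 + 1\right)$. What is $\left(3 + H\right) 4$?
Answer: $-48$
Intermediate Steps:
$H = -15$ ($H = \left(-3\right) 5 = -15$)
$\left(3 + H\right) 4 = \left(3 - 15\right) 4 = \left(-12\right) 4 = -48$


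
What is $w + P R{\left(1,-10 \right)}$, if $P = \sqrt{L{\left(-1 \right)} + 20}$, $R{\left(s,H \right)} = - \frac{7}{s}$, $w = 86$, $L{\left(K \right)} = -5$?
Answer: $86 - 7 \sqrt{15} \approx 58.889$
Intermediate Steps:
$P = \sqrt{15}$ ($P = \sqrt{-5 + 20} = \sqrt{15} \approx 3.873$)
$w + P R{\left(1,-10 \right)} = 86 + \sqrt{15} \left(- \frac{7}{1}\right) = 86 + \sqrt{15} \left(\left(-7\right) 1\right) = 86 + \sqrt{15} \left(-7\right) = 86 - 7 \sqrt{15}$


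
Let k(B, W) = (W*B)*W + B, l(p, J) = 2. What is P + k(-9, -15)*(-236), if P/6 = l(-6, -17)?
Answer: 480036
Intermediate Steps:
k(B, W) = B + B*W² (k(B, W) = (B*W)*W + B = B*W² + B = B + B*W²)
P = 12 (P = 6*2 = 12)
P + k(-9, -15)*(-236) = 12 - 9*(1 + (-15)²)*(-236) = 12 - 9*(1 + 225)*(-236) = 12 - 9*226*(-236) = 12 - 2034*(-236) = 12 + 480024 = 480036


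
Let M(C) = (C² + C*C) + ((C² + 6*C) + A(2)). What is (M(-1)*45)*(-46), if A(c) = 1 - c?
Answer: 8280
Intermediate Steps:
M(C) = -1 + 3*C² + 6*C (M(C) = (C² + C*C) + ((C² + 6*C) + (1 - 1*2)) = (C² + C²) + ((C² + 6*C) + (1 - 2)) = 2*C² + ((C² + 6*C) - 1) = 2*C² + (-1 + C² + 6*C) = -1 + 3*C² + 6*C)
(M(-1)*45)*(-46) = ((-1 + 3*(-1)² + 6*(-1))*45)*(-46) = ((-1 + 3*1 - 6)*45)*(-46) = ((-1 + 3 - 6)*45)*(-46) = -4*45*(-46) = -180*(-46) = 8280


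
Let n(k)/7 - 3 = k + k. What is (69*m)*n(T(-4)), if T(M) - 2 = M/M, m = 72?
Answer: 312984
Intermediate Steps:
T(M) = 3 (T(M) = 2 + M/M = 2 + 1 = 3)
n(k) = 21 + 14*k (n(k) = 21 + 7*(k + k) = 21 + 7*(2*k) = 21 + 14*k)
(69*m)*n(T(-4)) = (69*72)*(21 + 14*3) = 4968*(21 + 42) = 4968*63 = 312984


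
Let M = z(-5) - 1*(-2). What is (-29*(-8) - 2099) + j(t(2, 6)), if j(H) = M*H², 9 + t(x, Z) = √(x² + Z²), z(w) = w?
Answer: -2230 + 108*√10 ≈ -1888.5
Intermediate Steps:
M = -3 (M = -5 - 1*(-2) = -5 + 2 = -3)
t(x, Z) = -9 + √(Z² + x²) (t(x, Z) = -9 + √(x² + Z²) = -9 + √(Z² + x²))
j(H) = -3*H²
(-29*(-8) - 2099) + j(t(2, 6)) = (-29*(-8) - 2099) - 3*(-9 + √(6² + 2²))² = (232 - 2099) - 3*(-9 + √(36 + 4))² = -1867 - 3*(-9 + √40)² = -1867 - 3*(-9 + 2*√10)²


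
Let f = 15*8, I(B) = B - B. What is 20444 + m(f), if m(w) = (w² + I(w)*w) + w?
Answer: 34964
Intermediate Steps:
I(B) = 0
f = 120
m(w) = w + w² (m(w) = (w² + 0*w) + w = (w² + 0) + w = w² + w = w + w²)
20444 + m(f) = 20444 + 120*(1 + 120) = 20444 + 120*121 = 20444 + 14520 = 34964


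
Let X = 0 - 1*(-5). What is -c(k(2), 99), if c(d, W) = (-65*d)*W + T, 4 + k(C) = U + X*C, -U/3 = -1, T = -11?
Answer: 57926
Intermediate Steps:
U = 3 (U = -3*(-1) = 3)
X = 5 (X = 0 + 5 = 5)
k(C) = -1 + 5*C (k(C) = -4 + (3 + 5*C) = -1 + 5*C)
c(d, W) = -11 - 65*W*d (c(d, W) = (-65*d)*W - 11 = -65*W*d - 11 = -11 - 65*W*d)
-c(k(2), 99) = -(-11 - 65*99*(-1 + 5*2)) = -(-11 - 65*99*(-1 + 10)) = -(-11 - 65*99*9) = -(-11 - 57915) = -1*(-57926) = 57926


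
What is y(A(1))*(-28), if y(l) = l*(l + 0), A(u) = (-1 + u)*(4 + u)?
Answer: 0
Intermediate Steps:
y(l) = l**2 (y(l) = l*l = l**2)
y(A(1))*(-28) = (-4 + 1**2 + 3*1)**2*(-28) = (-4 + 1 + 3)**2*(-28) = 0**2*(-28) = 0*(-28) = 0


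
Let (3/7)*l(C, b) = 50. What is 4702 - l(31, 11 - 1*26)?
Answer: 13756/3 ≈ 4585.3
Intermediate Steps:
l(C, b) = 350/3 (l(C, b) = (7/3)*50 = 350/3)
4702 - l(31, 11 - 1*26) = 4702 - 1*350/3 = 4702 - 350/3 = 13756/3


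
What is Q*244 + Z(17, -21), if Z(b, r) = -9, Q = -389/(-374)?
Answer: 45775/187 ≈ 244.79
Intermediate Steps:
Q = 389/374 (Q = -389*(-1/374) = 389/374 ≈ 1.0401)
Q*244 + Z(17, -21) = (389/374)*244 - 9 = 47458/187 - 9 = 45775/187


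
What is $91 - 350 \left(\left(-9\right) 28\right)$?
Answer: $88291$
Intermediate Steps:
$91 - 350 \left(\left(-9\right) 28\right) = 91 - -88200 = 91 + 88200 = 88291$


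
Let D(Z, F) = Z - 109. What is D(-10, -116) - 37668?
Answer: -37787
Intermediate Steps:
D(Z, F) = -109 + Z
D(-10, -116) - 37668 = (-109 - 10) - 37668 = -119 - 37668 = -37787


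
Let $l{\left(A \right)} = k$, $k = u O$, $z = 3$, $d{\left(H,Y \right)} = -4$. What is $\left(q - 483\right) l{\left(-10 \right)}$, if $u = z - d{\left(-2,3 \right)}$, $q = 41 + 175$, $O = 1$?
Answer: $-1869$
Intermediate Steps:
$q = 216$
$u = 7$ ($u = 3 - -4 = 3 + 4 = 7$)
$k = 7$ ($k = 7 \cdot 1 = 7$)
$l{\left(A \right)} = 7$
$\left(q - 483\right) l{\left(-10 \right)} = \left(216 - 483\right) 7 = \left(-267\right) 7 = -1869$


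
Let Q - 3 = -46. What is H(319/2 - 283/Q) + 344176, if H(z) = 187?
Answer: 344363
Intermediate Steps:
Q = -43 (Q = 3 - 46 = -43)
H(319/2 - 283/Q) + 344176 = 187 + 344176 = 344363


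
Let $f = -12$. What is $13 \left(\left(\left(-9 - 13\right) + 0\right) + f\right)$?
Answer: $-442$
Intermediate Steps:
$13 \left(\left(\left(-9 - 13\right) + 0\right) + f\right) = 13 \left(\left(\left(-9 - 13\right) + 0\right) - 12\right) = 13 \left(\left(-22 + 0\right) - 12\right) = 13 \left(-22 - 12\right) = 13 \left(-34\right) = -442$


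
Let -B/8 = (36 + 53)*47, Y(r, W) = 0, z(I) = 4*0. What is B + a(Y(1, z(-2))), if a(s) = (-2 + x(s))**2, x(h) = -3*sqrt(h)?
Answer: -33460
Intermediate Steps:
z(I) = 0
a(s) = (-2 - 3*sqrt(s))**2
B = -33464 (B = -8*(36 + 53)*47 = -712*47 = -8*4183 = -33464)
B + a(Y(1, z(-2))) = -33464 + (2 + 3*sqrt(0))**2 = -33464 + (2 + 3*0)**2 = -33464 + (2 + 0)**2 = -33464 + 2**2 = -33464 + 4 = -33460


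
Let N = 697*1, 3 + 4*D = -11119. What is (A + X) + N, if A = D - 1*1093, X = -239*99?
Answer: -53675/2 ≈ -26838.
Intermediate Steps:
D = -5561/2 (D = -¾ + (¼)*(-11119) = -¾ - 11119/4 = -5561/2 ≈ -2780.5)
N = 697
X = -23661
A = -7747/2 (A = -5561/2 - 1*1093 = -5561/2 - 1093 = -7747/2 ≈ -3873.5)
(A + X) + N = (-7747/2 - 23661) + 697 = -55069/2 + 697 = -53675/2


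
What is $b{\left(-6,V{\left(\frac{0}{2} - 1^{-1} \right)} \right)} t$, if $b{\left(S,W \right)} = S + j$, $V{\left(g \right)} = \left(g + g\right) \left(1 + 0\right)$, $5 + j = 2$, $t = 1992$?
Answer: $-17928$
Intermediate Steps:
$j = -3$ ($j = -5 + 2 = -3$)
$V{\left(g \right)} = 2 g$ ($V{\left(g \right)} = 2 g 1 = 2 g$)
$b{\left(S,W \right)} = -3 + S$ ($b{\left(S,W \right)} = S - 3 = -3 + S$)
$b{\left(-6,V{\left(\frac{0}{2} - 1^{-1} \right)} \right)} t = \left(-3 - 6\right) 1992 = \left(-9\right) 1992 = -17928$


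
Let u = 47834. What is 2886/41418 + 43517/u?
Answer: 24877385/25399854 ≈ 0.97943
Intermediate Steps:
2886/41418 + 43517/u = 2886/41418 + 43517/47834 = 2886*(1/41418) + 43517*(1/47834) = 37/531 + 43517/47834 = 24877385/25399854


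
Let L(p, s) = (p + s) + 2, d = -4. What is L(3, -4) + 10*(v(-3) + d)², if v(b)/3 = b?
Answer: 1691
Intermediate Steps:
v(b) = 3*b
L(p, s) = 2 + p + s
L(3, -4) + 10*(v(-3) + d)² = (2 + 3 - 4) + 10*(3*(-3) - 4)² = 1 + 10*(-9 - 4)² = 1 + 10*(-13)² = 1 + 10*169 = 1 + 1690 = 1691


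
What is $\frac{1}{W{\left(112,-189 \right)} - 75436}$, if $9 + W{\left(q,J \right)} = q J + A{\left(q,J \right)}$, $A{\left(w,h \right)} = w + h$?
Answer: $- \frac{1}{96690} \approx -1.0342 \cdot 10^{-5}$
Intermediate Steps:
$A{\left(w,h \right)} = h + w$
$W{\left(q,J \right)} = -9 + J + q + J q$ ($W{\left(q,J \right)} = -9 + \left(q J + \left(J + q\right)\right) = -9 + \left(J q + \left(J + q\right)\right) = -9 + \left(J + q + J q\right) = -9 + J + q + J q$)
$\frac{1}{W{\left(112,-189 \right)} - 75436} = \frac{1}{\left(-9 - 189 + 112 - 21168\right) - 75436} = \frac{1}{-21254 - 75436} = \frac{1}{-96690} = - \frac{1}{96690}$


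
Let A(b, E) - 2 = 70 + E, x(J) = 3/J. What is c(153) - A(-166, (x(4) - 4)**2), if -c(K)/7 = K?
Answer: -18457/16 ≈ -1153.6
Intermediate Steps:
c(K) = -7*K
A(b, E) = 72 + E (A(b, E) = 2 + (70 + E) = 72 + E)
c(153) - A(-166, (x(4) - 4)**2) = -7*153 - (72 + (3/4 - 4)**2) = -1071 - (72 + (3*(1/4) - 4)**2) = -1071 - (72 + (3/4 - 4)**2) = -1071 - (72 + (-13/4)**2) = -1071 - (72 + 169/16) = -1071 - 1*1321/16 = -1071 - 1321/16 = -18457/16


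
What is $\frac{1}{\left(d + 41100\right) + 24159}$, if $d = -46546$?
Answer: $\frac{1}{18713} \approx 5.3439 \cdot 10^{-5}$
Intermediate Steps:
$\frac{1}{\left(d + 41100\right) + 24159} = \frac{1}{\left(-46546 + 41100\right) + 24159} = \frac{1}{-5446 + 24159} = \frac{1}{18713}$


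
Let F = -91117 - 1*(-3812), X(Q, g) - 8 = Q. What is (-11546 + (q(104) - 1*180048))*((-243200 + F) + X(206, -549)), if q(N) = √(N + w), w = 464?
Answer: 63281773854 - 660582*√142 ≈ 6.3274e+10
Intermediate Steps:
X(Q, g) = 8 + Q
q(N) = √(464 + N) (q(N) = √(N + 464) = √(464 + N))
F = -87305 (F = -91117 + 3812 = -87305)
(-11546 + (q(104) - 1*180048))*((-243200 + F) + X(206, -549)) = (-11546 + (√(464 + 104) - 1*180048))*((-243200 - 87305) + (8 + 206)) = (-11546 + (√568 - 180048))*(-330505 + 214) = (-11546 + (2*√142 - 180048))*(-330291) = (-11546 + (-180048 + 2*√142))*(-330291) = (-191594 + 2*√142)*(-330291) = 63281773854 - 660582*√142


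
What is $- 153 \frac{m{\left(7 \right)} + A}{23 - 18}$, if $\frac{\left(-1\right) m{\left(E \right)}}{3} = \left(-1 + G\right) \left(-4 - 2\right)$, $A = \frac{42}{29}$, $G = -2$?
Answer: $\frac{233172}{145} \approx 1608.1$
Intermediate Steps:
$A = \frac{42}{29}$ ($A = 42 \cdot \frac{1}{29} = \frac{42}{29} \approx 1.4483$)
$m{\left(E \right)} = -54$ ($m{\left(E \right)} = - 3 \left(-1 - 2\right) \left(-4 - 2\right) = - 3 \left(\left(-3\right) \left(-6\right)\right) = \left(-3\right) 18 = -54$)
$- 153 \frac{m{\left(7 \right)} + A}{23 - 18} = - 153 \frac{-54 + \frac{42}{29}}{23 - 18} = - 153 \left(- \frac{1524}{29 \cdot 5}\right) = - 153 \left(\left(- \frac{1524}{29}\right) \frac{1}{5}\right) = \left(-153\right) \left(- \frac{1524}{145}\right) = \frac{233172}{145}$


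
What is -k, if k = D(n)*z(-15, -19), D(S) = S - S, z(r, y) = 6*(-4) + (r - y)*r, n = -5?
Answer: 0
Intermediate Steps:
z(r, y) = -24 + r*(r - y)
D(S) = 0
k = 0 (k = 0*(-24 + (-15)² - 1*(-15)*(-19)) = 0*(-24 + 225 - 285) = 0*(-84) = 0)
-k = -1*0 = 0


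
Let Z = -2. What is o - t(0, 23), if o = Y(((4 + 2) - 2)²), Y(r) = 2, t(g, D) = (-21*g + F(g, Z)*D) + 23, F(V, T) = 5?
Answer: -136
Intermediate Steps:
t(g, D) = 23 - 21*g + 5*D (t(g, D) = (-21*g + 5*D) + 23 = 23 - 21*g + 5*D)
o = 2
o - t(0, 23) = 2 - (23 - 21*0 + 5*23) = 2 - (23 + 0 + 115) = 2 - 1*138 = 2 - 138 = -136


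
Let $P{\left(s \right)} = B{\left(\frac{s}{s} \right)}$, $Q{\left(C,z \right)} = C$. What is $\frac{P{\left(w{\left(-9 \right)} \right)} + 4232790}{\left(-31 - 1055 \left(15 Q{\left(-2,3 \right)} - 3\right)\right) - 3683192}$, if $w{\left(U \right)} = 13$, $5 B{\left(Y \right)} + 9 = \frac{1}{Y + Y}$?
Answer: $- \frac{42327883}{36484080} \approx -1.1602$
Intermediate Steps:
$B{\left(Y \right)} = - \frac{9}{5} + \frac{1}{10 Y}$ ($B{\left(Y \right)} = - \frac{9}{5} + \frac{1}{5 \left(Y + Y\right)} = - \frac{9}{5} + \frac{1}{5 \cdot 2 Y} = - \frac{9}{5} + \frac{\frac{1}{2} \frac{1}{Y}}{5} = - \frac{9}{5} + \frac{1}{10 Y}$)
$P{\left(s \right)} = - \frac{17}{10}$ ($P{\left(s \right)} = \frac{1 - 18 \frac{s}{s}}{10 \frac{s}{s}} = \frac{1 - 18}{10 \cdot 1} = \frac{1}{10} \cdot 1 \left(1 - 18\right) = \frac{1}{10} \cdot 1 \left(-17\right) = - \frac{17}{10}$)
$\frac{P{\left(w{\left(-9 \right)} \right)} + 4232790}{\left(-31 - 1055 \left(15 Q{\left(-2,3 \right)} - 3\right)\right) - 3683192} = \frac{- \frac{17}{10} + 4232790}{\left(-31 - 1055 \left(15 \left(-2\right) - 3\right)\right) - 3683192} = \frac{42327883}{10 \left(\left(-31 - 1055 \left(-30 - 3\right)\right) - 3683192\right)} = \frac{42327883}{10 \left(\left(-31 - -34815\right) - 3683192\right)} = \frac{42327883}{10 \left(\left(-31 + 34815\right) - 3683192\right)} = \frac{42327883}{10 \left(34784 - 3683192\right)} = \frac{42327883}{10 \left(-3648408\right)} = \frac{42327883}{10} \left(- \frac{1}{3648408}\right) = - \frac{42327883}{36484080}$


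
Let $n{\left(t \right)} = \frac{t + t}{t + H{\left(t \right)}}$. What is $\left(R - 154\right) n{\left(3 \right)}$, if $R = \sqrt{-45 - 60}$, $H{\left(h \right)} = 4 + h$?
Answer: $- \frac{462}{5} + \frac{3 i \sqrt{105}}{5} \approx -92.4 + 6.1482 i$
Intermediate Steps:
$n{\left(t \right)} = \frac{2 t}{4 + 2 t}$ ($n{\left(t \right)} = \frac{t + t}{t + \left(4 + t\right)} = \frac{2 t}{4 + 2 t}$)
$R = i \sqrt{105}$ ($R = \sqrt{-105} = i \sqrt{105} \approx 10.247 i$)
$\left(R - 154\right) n{\left(3 \right)} = \left(i \sqrt{105} - 154\right) \frac{3}{2 + 3} = \left(-154 + i \sqrt{105}\right) \frac{3}{5} = - \frac{462}{5} + \frac{3 i \sqrt{105}}{5}$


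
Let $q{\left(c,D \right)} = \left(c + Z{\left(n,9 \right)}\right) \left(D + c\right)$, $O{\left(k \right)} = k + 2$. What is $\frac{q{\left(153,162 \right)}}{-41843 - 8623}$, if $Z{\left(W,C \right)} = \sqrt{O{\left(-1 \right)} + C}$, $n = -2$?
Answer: $- \frac{16065}{16822} - \frac{105 \sqrt{10}}{16822} \approx -0.97474$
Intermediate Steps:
$O{\left(k \right)} = 2 + k$
$Z{\left(W,C \right)} = \sqrt{1 + C}$ ($Z{\left(W,C \right)} = \sqrt{\left(2 - 1\right) + C} = \sqrt{1 + C}$)
$q{\left(c,D \right)} = \left(D + c\right) \left(c + \sqrt{10}\right)$ ($q{\left(c,D \right)} = \left(c + \sqrt{1 + 9}\right) \left(D + c\right) = \left(c + \sqrt{10}\right) \left(D + c\right) = \left(D + c\right) \left(c + \sqrt{10}\right)$)
$\frac{q{\left(153,162 \right)}}{-41843 - 8623} = \frac{153^{2} + 162 \cdot 153 + 162 \sqrt{10} + 153 \sqrt{10}}{-41843 - 8623} = \frac{23409 + 24786 + 162 \sqrt{10} + 153 \sqrt{10}}{-50466} = \left(48195 + 315 \sqrt{10}\right) \left(- \frac{1}{50466}\right) = - \frac{16065}{16822} - \frac{105 \sqrt{10}}{16822}$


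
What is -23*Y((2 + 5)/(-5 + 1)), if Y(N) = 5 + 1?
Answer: -138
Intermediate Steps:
Y(N) = 6
-23*Y((2 + 5)/(-5 + 1)) = -23*6 = -138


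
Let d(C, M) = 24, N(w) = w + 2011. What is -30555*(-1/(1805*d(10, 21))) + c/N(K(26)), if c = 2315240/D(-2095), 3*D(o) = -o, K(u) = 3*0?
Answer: 5728242405/2433454792 ≈ 2.3540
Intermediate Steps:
K(u) = 0
N(w) = 2011 + w
D(o) = -o/3 (D(o) = (-o)/3 = -o/3)
c = 1389144/419 (c = 2315240/((-⅓*(-2095))) = 2315240/(2095/3) = 2315240*(3/2095) = 1389144/419 ≈ 3315.4)
-30555*(-1/(1805*d(10, 21))) + c/N(K(26)) = -30555/(24*(-1805)) + 1389144/(419*(2011 + 0)) = -30555/(-43320) + (1389144/419)/2011 = -30555*(-1/43320) + (1389144/419)*(1/2011) = 2037/2888 + 1389144/842609 = 5728242405/2433454792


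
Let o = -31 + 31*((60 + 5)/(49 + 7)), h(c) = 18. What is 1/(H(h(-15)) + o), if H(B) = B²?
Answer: 56/18423 ≈ 0.0030397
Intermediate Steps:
o = 279/56 (o = -31 + 31*(65/56) = -31 + 2015/56 = 279/56 ≈ 4.9821)
1/(H(h(-15)) + o) = 1/(18² + 279/56) = 1/(324 + 279/56) = 1/(18423/56) = 56/18423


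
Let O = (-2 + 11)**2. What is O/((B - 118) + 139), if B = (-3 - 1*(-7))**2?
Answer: 81/37 ≈ 2.1892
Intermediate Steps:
B = 16 (B = (-3 + 7)**2 = 4**2 = 16)
O = 81 (O = 9**2 = 81)
O/((B - 118) + 139) = 81/((16 - 118) + 139) = 81/(-102 + 139) = 81/37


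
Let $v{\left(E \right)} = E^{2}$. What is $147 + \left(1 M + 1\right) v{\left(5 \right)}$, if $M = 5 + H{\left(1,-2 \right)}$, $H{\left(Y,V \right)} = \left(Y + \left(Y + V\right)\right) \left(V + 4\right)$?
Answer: $297$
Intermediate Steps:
$H{\left(Y,V \right)} = \left(4 + V\right) \left(V + 2 Y\right)$ ($H{\left(Y,V \right)} = \left(Y + \left(V + Y\right)\right) \left(4 + V\right) = \left(V + 2 Y\right) \left(4 + V\right) = \left(4 + V\right) \left(V + 2 Y\right)$)
$M = 5$ ($M = 5 + \left(\left(-2\right)^{2} + 4 \left(-2\right) + 8 \cdot 1 + 2 \left(-2\right) 1\right) = 5 + \left(4 - 8 + 8 - 4\right) = 5 + 0 = 5$)
$147 + \left(1 M + 1\right) v{\left(5 \right)} = 147 + \left(1 \cdot 5 + 1\right) 5^{2} = 147 + \left(5 + 1\right) 25 = 147 + 6 \cdot 25 = 147 + 150 = 297$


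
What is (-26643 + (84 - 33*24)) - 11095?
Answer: -38446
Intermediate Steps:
(-26643 + (84 - 33*24)) - 11095 = (-26643 + (84 - 792)) - 11095 = (-26643 - 708) - 11095 = -27351 - 11095 = -38446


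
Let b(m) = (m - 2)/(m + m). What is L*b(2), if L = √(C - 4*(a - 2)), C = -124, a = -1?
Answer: 0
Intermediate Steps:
b(m) = (-2 + m)/(2*m) (b(m) = (-2 + m)/((2*m)) = (-2 + m)*(1/(2*m)) = (-2 + m)/(2*m))
L = 4*I*√7 (L = √(-124 - 4*(-1 - 2)) = √(-124 - 4*(-3)) = √(-124 + 12) = √(-112) = 4*I*√7 ≈ 10.583*I)
L*b(2) = (4*I*√7)*((½)*(-2 + 2)/2) = (4*I*√7)*((½)*(½)*0) = (4*I*√7)*0 = 0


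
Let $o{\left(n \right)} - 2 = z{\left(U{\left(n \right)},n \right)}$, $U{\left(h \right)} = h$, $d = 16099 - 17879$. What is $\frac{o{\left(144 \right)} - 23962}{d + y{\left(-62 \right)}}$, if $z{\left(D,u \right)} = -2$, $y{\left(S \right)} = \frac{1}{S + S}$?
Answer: $\frac{2971288}{220721} \approx 13.462$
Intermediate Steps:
$d = -1780$
$y{\left(S \right)} = \frac{1}{2 S}$
$o{\left(n \right)} = 0$ ($o{\left(n \right)} = 2 - 2 = 0$)
$\frac{o{\left(144 \right)} - 23962}{d + y{\left(-62 \right)}} = \frac{0 - 23962}{-1780 + \frac{1}{2 \left(-62\right)}} = - \frac{23962}{-1780 + \frac{1}{2} \left(- \frac{1}{62}\right)} = - \frac{23962}{-1780 - \frac{1}{124}} = - \frac{23962}{- \frac{220721}{124}} = \left(-23962\right) \left(- \frac{124}{220721}\right) = \frac{2971288}{220721}$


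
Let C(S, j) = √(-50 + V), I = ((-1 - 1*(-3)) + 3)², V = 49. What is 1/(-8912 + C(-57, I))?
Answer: -8912/79423745 - I/79423745 ≈ -0.00011221 - 1.2591e-8*I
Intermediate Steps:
I = 25 (I = ((-1 + 3) + 3)² = (2 + 3)² = 5² = 25)
C(S, j) = I (C(S, j) = √(-50 + 49) = √(-1) = I)
1/(-8912 + C(-57, I)) = 1/(-8912 + I) = (-8912 - I)/79423745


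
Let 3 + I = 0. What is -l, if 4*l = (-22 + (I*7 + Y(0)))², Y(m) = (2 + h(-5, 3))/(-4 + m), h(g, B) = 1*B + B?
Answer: -2025/4 ≈ -506.25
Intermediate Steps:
h(g, B) = 2*B (h(g, B) = B + B = 2*B)
I = -3 (I = -3 + 0 = -3)
Y(m) = 8/(-4 + m) (Y(m) = (2 + 2*3)/(-4 + m) = (2 + 6)/(-4 + m) = 8/(-4 + m))
l = 2025/4 (l = (-22 + (-3*7 + 8/(-4 + 0)))²/4 = (-22 + (-21 + 8/(-4)))²/4 = (-22 + (-21 + 8*(-¼)))²/4 = (-22 + (-21 - 2))²/4 = (-22 - 23)²/4 = (¼)*(-45)² = (¼)*2025 = 2025/4 ≈ 506.25)
-l = -1*2025/4 = -2025/4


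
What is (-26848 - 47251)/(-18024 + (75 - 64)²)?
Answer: 74099/17903 ≈ 4.1389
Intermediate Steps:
(-26848 - 47251)/(-18024 + (75 - 64)²) = -74099/(-18024 + 11²) = -74099/(-18024 + 121) = -74099/(-17903) = -74099*(-1/17903) = 74099/17903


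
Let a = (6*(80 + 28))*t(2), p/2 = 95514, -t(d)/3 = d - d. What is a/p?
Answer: 0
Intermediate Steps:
t(d) = 0 (t(d) = -3*(d - d) = -3*0 = 0)
p = 191028 (p = 2*95514 = 191028)
a = 0 (a = (6*(80 + 28))*0 = (6*108)*0 = 648*0 = 0)
a/p = 0/191028 = 0*(1/191028) = 0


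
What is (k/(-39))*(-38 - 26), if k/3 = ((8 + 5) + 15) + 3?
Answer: 1984/13 ≈ 152.62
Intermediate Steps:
k = 93 (k = 3*(((8 + 5) + 15) + 3) = 3*((13 + 15) + 3) = 3*(28 + 3) = 3*31 = 93)
(k/(-39))*(-38 - 26) = (93/(-39))*(-38 - 26) = (93*(-1/39))*(-64) = -31/13*(-64) = 1984/13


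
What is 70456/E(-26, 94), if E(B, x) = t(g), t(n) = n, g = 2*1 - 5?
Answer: -70456/3 ≈ -23485.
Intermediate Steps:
g = -3 (g = 2 - 5 = -3)
E(B, x) = -3
70456/E(-26, 94) = 70456/(-3) = 70456*(-⅓) = -70456/3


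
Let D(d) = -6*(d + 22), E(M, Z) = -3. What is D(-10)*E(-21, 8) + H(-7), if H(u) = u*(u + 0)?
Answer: 265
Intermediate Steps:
H(u) = u**2 (H(u) = u*u = u**2)
D(d) = -132 - 6*d (D(d) = -6*(22 + d) = -132 - 6*d)
D(-10)*E(-21, 8) + H(-7) = (-132 - 6*(-10))*(-3) + (-7)**2 = (-132 + 60)*(-3) + 49 = -72*(-3) + 49 = 216 + 49 = 265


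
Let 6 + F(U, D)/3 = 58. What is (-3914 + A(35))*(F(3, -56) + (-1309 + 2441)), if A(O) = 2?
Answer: -5038656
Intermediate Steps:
F(U, D) = 156 (F(U, D) = -18 + 3*58 = -18 + 174 = 156)
(-3914 + A(35))*(F(3, -56) + (-1309 + 2441)) = (-3914 + 2)*(156 + (-1309 + 2441)) = -3912*(156 + 1132) = -3912*1288 = -5038656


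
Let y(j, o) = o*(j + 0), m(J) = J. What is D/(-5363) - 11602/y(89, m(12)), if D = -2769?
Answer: -29632117/2863842 ≈ -10.347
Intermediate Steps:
y(j, o) = j*o (y(j, o) = o*j = j*o)
D/(-5363) - 11602/y(89, m(12)) = -2769/(-5363) - 11602/(89*12) = -2769*(-1/5363) - 11602/1068 = 2769/5363 - 11602*1/1068 = 2769/5363 - 5801/534 = -29632117/2863842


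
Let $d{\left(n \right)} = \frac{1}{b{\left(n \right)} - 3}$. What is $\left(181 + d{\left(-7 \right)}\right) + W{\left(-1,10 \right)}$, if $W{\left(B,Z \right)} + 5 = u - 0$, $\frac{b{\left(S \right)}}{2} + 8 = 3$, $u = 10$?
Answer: $\frac{2417}{13} \approx 185.92$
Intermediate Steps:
$b{\left(S \right)} = -10$ ($b{\left(S \right)} = -16 + 2 \cdot 3 = -16 + 6 = -10$)
$W{\left(B,Z \right)} = 5$ ($W{\left(B,Z \right)} = -5 + \left(10 - 0\right) = -5 + \left(10 + 0\right) = -5 + 10 = 5$)
$d{\left(n \right)} = - \frac{1}{13}$ ($d{\left(n \right)} = \frac{1}{-10 - 3} = \frac{1}{-13} = - \frac{1}{13}$)
$\left(181 + d{\left(-7 \right)}\right) + W{\left(-1,10 \right)} = \left(181 - \frac{1}{13}\right) + 5 = \frac{2352}{13} + 5 = \frac{2417}{13}$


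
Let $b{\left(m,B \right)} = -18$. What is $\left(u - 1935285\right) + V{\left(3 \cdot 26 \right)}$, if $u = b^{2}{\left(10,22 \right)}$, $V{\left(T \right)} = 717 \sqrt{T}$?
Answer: $-1934961 + 717 \sqrt{78} \approx -1.9286 \cdot 10^{6}$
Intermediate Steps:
$u = 324$ ($u = \left(-18\right)^{2} = 324$)
$\left(u - 1935285\right) + V{\left(3 \cdot 26 \right)} = \left(324 - 1935285\right) + 717 \sqrt{3 \cdot 26} = -1934961 + 717 \sqrt{78}$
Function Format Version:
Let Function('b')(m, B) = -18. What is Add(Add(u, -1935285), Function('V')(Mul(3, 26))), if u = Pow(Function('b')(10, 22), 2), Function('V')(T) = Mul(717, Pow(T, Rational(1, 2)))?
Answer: Add(-1934961, Mul(717, Pow(78, Rational(1, 2)))) ≈ -1.9286e+6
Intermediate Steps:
u = 324 (u = Pow(-18, 2) = 324)
Add(Add(u, -1935285), Function('V')(Mul(3, 26))) = Add(Add(324, -1935285), Mul(717, Pow(Mul(3, 26), Rational(1, 2)))) = Add(-1934961, Mul(717, Pow(78, Rational(1, 2))))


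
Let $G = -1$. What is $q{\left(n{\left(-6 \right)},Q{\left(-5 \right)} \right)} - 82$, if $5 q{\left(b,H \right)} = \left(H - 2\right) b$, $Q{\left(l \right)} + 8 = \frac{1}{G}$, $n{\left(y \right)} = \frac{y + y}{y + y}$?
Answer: $- \frac{421}{5} \approx -84.2$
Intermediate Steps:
$n{\left(y \right)} = 1$ ($n{\left(y \right)} = \frac{2 y}{2 y} = 2 y \frac{1}{2 y} = 1$)
$Q{\left(l \right)} = -9$ ($Q{\left(l \right)} = -8 + \frac{1}{-1} = -8 - 1 = -9$)
$q{\left(b,H \right)} = \frac{b \left(-2 + H\right)}{5}$ ($q{\left(b,H \right)} = \frac{\left(H - 2\right) b}{5} = \frac{\left(-2 + H\right) b}{5} = \frac{b \left(-2 + H\right)}{5}$)
$q{\left(n{\left(-6 \right)},Q{\left(-5 \right)} \right)} - 82 = \frac{1}{5} \cdot 1 \left(-2 - 9\right) - 82 = \frac{1}{5} \cdot 1 \left(-11\right) - 82 = - \frac{11}{5} - 82 = - \frac{421}{5}$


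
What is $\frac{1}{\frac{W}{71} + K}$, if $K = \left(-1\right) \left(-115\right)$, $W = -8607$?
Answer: $- \frac{71}{442} \approx -0.16063$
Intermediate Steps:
$K = 115$
$\frac{1}{\frac{W}{71} + K} = \frac{1}{- \frac{8607}{71} + 115} = \frac{1}{- \frac{442}{71}} = - \frac{71}{442}$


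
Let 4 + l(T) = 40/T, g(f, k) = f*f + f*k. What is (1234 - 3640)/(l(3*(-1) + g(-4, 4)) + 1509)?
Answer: -7218/4475 ≈ -1.6130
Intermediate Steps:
g(f, k) = f**2 + f*k
l(T) = -4 + 40/T
(1234 - 3640)/(l(3*(-1) + g(-4, 4)) + 1509) = (1234 - 3640)/((-4 + 40/(3*(-1) - 4*(-4 + 4))) + 1509) = -2406/((-4 + 40/(-3 - 4*0)) + 1509) = -2406/((-4 + 40/(-3 + 0)) + 1509) = -2406/((-4 + 40/(-3)) + 1509) = -2406/((-4 + 40*(-1/3)) + 1509) = -2406/((-4 - 40/3) + 1509) = -2406/(-52/3 + 1509) = -2406/4475/3 = -2406*3/4475 = -7218/4475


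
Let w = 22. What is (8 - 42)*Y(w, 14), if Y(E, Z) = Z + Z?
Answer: -952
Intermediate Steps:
Y(E, Z) = 2*Z
(8 - 42)*Y(w, 14) = (8 - 42)*(2*14) = -34*28 = -952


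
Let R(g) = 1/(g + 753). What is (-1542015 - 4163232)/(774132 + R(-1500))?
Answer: -4261819509/578276603 ≈ -7.3699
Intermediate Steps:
R(g) = 1/(753 + g)
(-1542015 - 4163232)/(774132 + R(-1500)) = (-1542015 - 4163232)/(774132 + 1/(753 - 1500)) = -5705247/(774132 + 1/(-747)) = -5705247/(774132 - 1/747) = -5705247/578276603/747 = -5705247*747/578276603 = -4261819509/578276603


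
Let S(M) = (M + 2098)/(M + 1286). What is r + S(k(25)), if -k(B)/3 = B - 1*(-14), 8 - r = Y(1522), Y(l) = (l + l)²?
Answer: -1547409693/167 ≈ -9.2659e+6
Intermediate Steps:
Y(l) = 4*l² (Y(l) = (2*l)² = 4*l²)
r = -9265928 (r = 8 - 4*1522² = 8 - 4*2316484 = 8 - 1*9265936 = 8 - 9265936 = -9265928)
k(B) = -42 - 3*B (k(B) = -3*(B - 1*(-14)) = -3*(B + 14) = -3*(14 + B) = -42 - 3*B)
S(M) = (2098 + M)/(1286 + M)
r + S(k(25)) = -9265928 + (2098 + (-42 - 3*25))/(1286 + (-42 - 3*25)) = -9265928 + (2098 + (-42 - 75))/(1286 + (-42 - 75)) = -9265928 + (2098 - 117)/(1286 - 117) = -9265928 + 1981/1169 = -9265928 + (1/1169)*1981 = -9265928 + 283/167 = -1547409693/167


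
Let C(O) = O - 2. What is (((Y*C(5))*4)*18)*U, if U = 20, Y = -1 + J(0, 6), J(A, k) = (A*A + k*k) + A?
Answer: 151200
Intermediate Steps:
C(O) = -2 + O
J(A, k) = A + A² + k² (J(A, k) = (A² + k²) + A = A + A² + k²)
Y = 35 (Y = -1 + (0 + 0² + 6²) = -1 + (0 + 0 + 36) = -1 + 36 = 35)
(((Y*C(5))*4)*18)*U = (((35*(-2 + 5))*4)*18)*20 = (((35*3)*4)*18)*20 = ((105*4)*18)*20 = (420*18)*20 = 7560*20 = 151200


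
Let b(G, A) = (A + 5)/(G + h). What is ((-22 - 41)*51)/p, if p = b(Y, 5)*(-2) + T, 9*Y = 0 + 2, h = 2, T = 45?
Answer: -357/4 ≈ -89.250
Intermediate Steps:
Y = 2/9 (Y = (0 + 2)/9 = (1/9)*2 = 2/9 ≈ 0.22222)
b(G, A) = (5 + A)/(2 + G) (b(G, A) = (A + 5)/(G + 2) = (5 + A)/(2 + G))
p = 36 (p = ((5 + 5)/(2 + 2/9))*(-2) + 45 = (10/(20/9))*(-2) + 45 = ((9/20)*10)*(-2) + 45 = (9/2)*(-2) + 45 = -9 + 45 = 36)
((-22 - 41)*51)/p = ((-22 - 41)*51)/36 = -63*51*(1/36) = -3213*1/36 = -357/4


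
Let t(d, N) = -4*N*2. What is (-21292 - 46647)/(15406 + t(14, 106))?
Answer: -67939/14558 ≈ -4.6668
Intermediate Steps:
t(d, N) = -8*N
(-21292 - 46647)/(15406 + t(14, 106)) = (-21292 - 46647)/(15406 - 8*106) = -67939/(15406 - 848) = -67939/14558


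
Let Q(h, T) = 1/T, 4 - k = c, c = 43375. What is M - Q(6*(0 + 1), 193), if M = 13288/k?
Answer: -2607955/8370603 ≈ -0.31156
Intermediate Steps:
k = -43371 (k = 4 - 1*43375 = 4 - 43375 = -43371)
M = -13288/43371 (M = 13288/(-43371) = 13288*(-1/43371) = -13288/43371 ≈ -0.30638)
M - Q(6*(0 + 1), 193) = -13288/43371 - 1/193 = -2607955/8370603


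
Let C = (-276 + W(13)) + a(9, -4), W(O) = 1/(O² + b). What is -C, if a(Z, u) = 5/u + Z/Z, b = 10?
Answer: 197791/716 ≈ 276.24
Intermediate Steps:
a(Z, u) = 1 + 5/u (a(Z, u) = 5/u + 1 = 1 + 5/u)
W(O) = 1/(10 + O²) (W(O) = 1/(O² + 10) = 1/(10 + O²))
C = -197791/716 (C = (-276 + 1/(10 + 13²)) + (5 - 4)/(-4) = (-276 + 1/(10 + 169)) - ¼*1 = (-276 + 1/179) - ¼ = -49403/179 - ¼ = -197791/716 ≈ -276.24)
-C = -1*(-197791/716) = 197791/716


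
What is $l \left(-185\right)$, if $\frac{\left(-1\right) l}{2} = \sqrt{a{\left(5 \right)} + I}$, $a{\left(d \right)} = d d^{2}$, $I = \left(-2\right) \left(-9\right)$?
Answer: $370 \sqrt{143} \approx 4424.6$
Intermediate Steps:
$I = 18$
$a{\left(d \right)} = d^{3}$
$l = - 2 \sqrt{143}$ ($l = - 2 \sqrt{5^{3} + 18} = - 2 \sqrt{125 + 18} = - 2 \sqrt{143} \approx -23.917$)
$l \left(-185\right) = - 2 \sqrt{143} \left(-185\right) = 370 \sqrt{143}$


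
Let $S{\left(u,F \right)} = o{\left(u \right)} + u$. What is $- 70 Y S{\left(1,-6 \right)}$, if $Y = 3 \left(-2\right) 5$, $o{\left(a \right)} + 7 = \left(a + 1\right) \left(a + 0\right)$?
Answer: $-8400$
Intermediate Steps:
$o{\left(a \right)} = -7 + a \left(1 + a\right)$ ($o{\left(a \right)} = -7 + \left(a + 1\right) \left(a + 0\right) = -7 + \left(1 + a\right) a = -7 + a \left(1 + a\right)$)
$S{\left(u,F \right)} = -7 + u^{2} + 2 u$ ($S{\left(u,F \right)} = \left(-7 + u + u^{2}\right) + u = -7 + u^{2} + 2 u$)
$Y = -30$ ($Y = \left(-6\right) 5 = -30$)
$- 70 Y S{\left(1,-6 \right)} = \left(-70\right) \left(-30\right) \left(-7 + 1^{2} + 2 \cdot 1\right) = 2100 \left(-7 + 1 + 2\right) = 2100 \left(-4\right) = -8400$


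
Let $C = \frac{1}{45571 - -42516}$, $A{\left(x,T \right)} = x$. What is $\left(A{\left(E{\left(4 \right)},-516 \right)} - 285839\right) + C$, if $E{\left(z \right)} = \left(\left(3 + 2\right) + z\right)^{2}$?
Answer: $- \frac{25171564945}{88087} \approx -2.8576 \cdot 10^{5}$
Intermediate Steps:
$E{\left(z \right)} = \left(5 + z\right)^{2}$
$C = \frac{1}{88087}$ ($C = \frac{1}{45571 + 42516} = \frac{1}{88087} \approx 1.1352 \cdot 10^{-5}$)
$\left(A{\left(E{\left(4 \right)},-516 \right)} - 285839\right) + C = \left(\left(5 + 4\right)^{2} - 285839\right) + \frac{1}{88087} = \left(9^{2} - 285839\right) + \frac{1}{88087} = \left(81 - 285839\right) + \frac{1}{88087} = -285758 + \frac{1}{88087} = - \frac{25171564945}{88087}$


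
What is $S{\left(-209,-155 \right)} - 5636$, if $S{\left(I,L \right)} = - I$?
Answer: $-5427$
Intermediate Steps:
$S{\left(-209,-155 \right)} - 5636 = \left(-1\right) \left(-209\right) - 5636 = 209 - 5636 = -5427$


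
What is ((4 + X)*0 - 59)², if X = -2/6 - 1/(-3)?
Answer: 3481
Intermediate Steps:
X = 0 (X = -2*⅙ - 1*(-⅓) = -⅓ + ⅓ = 0)
((4 + X)*0 - 59)² = ((4 + 0)*0 - 59)² = (4*0 - 59)² = (0 - 59)² = (-59)² = 3481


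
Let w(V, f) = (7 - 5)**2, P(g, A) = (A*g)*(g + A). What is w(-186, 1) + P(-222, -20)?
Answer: -1074476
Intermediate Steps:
P(g, A) = A*g*(A + g) (P(g, A) = (A*g)*(A + g) = A*g*(A + g))
w(V, f) = 4 (w(V, f) = 2**2 = 4)
w(-186, 1) + P(-222, -20) = 4 - 20*(-222)*(-20 - 222) = 4 - 20*(-222)*(-242) = 4 - 1074480 = -1074476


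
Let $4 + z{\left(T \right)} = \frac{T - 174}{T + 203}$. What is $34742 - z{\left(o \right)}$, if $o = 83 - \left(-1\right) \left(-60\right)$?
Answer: $\frac{7852747}{226} \approx 34747.0$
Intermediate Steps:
$o = 23$ ($o = 83 - 60 = 23$)
$z{\left(T \right)} = -4 + \frac{-174 + T}{203 + T}$ ($z{\left(T \right)} = -4 + \frac{T - 174}{T + 203} = -4 + \frac{-174 + T}{203 + T}$)
$34742 - z{\left(o \right)} = 34742 - \frac{-986 - 69}{203 + 23} = 34742 - \frac{-986 - 69}{226} = 34742 - \frac{1}{226} \left(-1055\right) = 34742 - - \frac{1055}{226} = 34742 + \frac{1055}{226} = \frac{7852747}{226}$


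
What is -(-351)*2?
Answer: 702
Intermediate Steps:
-(-351)*2 = -351*(-2) = 702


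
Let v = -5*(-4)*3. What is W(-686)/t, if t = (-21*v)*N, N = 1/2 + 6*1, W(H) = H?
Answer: 49/585 ≈ 0.083761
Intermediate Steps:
v = 60 (v = 20*3 = 60)
N = 13/2 (N = ½ + 6 = 13/2 ≈ 6.5000)
t = -8190 (t = -21*60*(13/2) = -1260*13/2 = -8190)
W(-686)/t = -686/(-8190) = -686*(-1/8190) = 49/585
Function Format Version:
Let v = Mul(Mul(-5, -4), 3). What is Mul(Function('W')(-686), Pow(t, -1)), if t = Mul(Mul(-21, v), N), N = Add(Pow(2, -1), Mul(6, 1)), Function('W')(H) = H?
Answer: Rational(49, 585) ≈ 0.083761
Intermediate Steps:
v = 60 (v = Mul(20, 3) = 60)
N = Rational(13, 2) (N = Add(Rational(1, 2), 6) = Rational(13, 2) ≈ 6.5000)
t = -8190 (t = Mul(Mul(-21, 60), Rational(13, 2)) = Mul(-1260, Rational(13, 2)) = -8190)
Mul(Function('W')(-686), Pow(t, -1)) = Mul(-686, Pow(-8190, -1)) = Mul(-686, Rational(-1, 8190)) = Rational(49, 585)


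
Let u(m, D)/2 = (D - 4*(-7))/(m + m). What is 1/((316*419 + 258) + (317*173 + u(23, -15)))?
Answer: 23/4312582 ≈ 5.3332e-6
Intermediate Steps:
u(m, D) = (28 + D)/m (u(m, D) = 2*((D - 4*(-7))/(m + m)) = 2*((D + 28)/((2*m))) = 2*((28 + D)*(1/(2*m))) = 2*((28 + D)/(2*m)) = (28 + D)/m)
1/((316*419 + 258) + (317*173 + u(23, -15))) = 1/((316*419 + 258) + (317*173 + (28 - 15)/23)) = 1/((132404 + 258) + (54841 + (1/23)*13)) = 1/(132662 + (54841 + 13/23)) = 1/(132662 + 1261356/23) = 1/(4312582/23) = 23/4312582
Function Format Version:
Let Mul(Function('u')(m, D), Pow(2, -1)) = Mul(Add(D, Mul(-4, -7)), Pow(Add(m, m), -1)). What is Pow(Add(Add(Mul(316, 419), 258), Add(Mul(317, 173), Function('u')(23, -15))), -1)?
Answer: Rational(23, 4312582) ≈ 5.3332e-6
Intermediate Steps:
Function('u')(m, D) = Mul(Pow(m, -1), Add(28, D)) (Function('u')(m, D) = Mul(2, Mul(Add(D, Mul(-4, -7)), Pow(Add(m, m), -1))) = Mul(2, Mul(Add(D, 28), Pow(Mul(2, m), -1))) = Mul(2, Mul(Add(28, D), Mul(Rational(1, 2), Pow(m, -1)))) = Mul(2, Mul(Rational(1, 2), Pow(m, -1), Add(28, D))) = Mul(Pow(m, -1), Add(28, D)))
Pow(Add(Add(Mul(316, 419), 258), Add(Mul(317, 173), Function('u')(23, -15))), -1) = Pow(Add(Add(Mul(316, 419), 258), Add(Mul(317, 173), Mul(Pow(23, -1), Add(28, -15)))), -1) = Pow(Add(Add(132404, 258), Add(54841, Mul(Rational(1, 23), 13))), -1) = Pow(Add(132662, Add(54841, Rational(13, 23))), -1) = Pow(Add(132662, Rational(1261356, 23)), -1) = Pow(Rational(4312582, 23), -1) = Rational(23, 4312582)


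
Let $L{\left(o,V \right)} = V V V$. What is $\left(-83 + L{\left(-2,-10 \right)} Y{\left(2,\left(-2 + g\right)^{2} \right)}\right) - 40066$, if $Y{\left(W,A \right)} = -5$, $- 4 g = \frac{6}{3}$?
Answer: $-35149$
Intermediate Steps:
$g = - \frac{1}{2}$ ($g = - \frac{6 \cdot \frac{1}{3}}{4} = \left(- \frac{1}{4}\right) 2 = - \frac{1}{2} \approx -0.5$)
$L{\left(o,V \right)} = V^{3}$ ($L{\left(o,V \right)} = V^{2} V = V^{3}$)
$\left(-83 + L{\left(-2,-10 \right)} Y{\left(2,\left(-2 + g\right)^{2} \right)}\right) - 40066 = \left(-83 + \left(-10\right)^{3} \left(-5\right)\right) - 40066 = \left(-83 - -5000\right) - 40066 = \left(-83 + 5000\right) - 40066 = 4917 - 40066 = -35149$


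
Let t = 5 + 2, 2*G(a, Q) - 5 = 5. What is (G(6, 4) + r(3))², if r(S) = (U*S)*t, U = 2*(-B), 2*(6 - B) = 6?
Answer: 14641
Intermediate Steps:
B = 3 (B = 6 - ½*6 = 6 - 3 = 3)
G(a, Q) = 5 (G(a, Q) = 5/2 + (½)*5 = 5/2 + 5/2 = 5)
U = -6 (U = 2*(-1*3) = 2*(-3) = -6)
t = 7
r(S) = -42*S (r(S) = -6*S*7 = -42*S)
(G(6, 4) + r(3))² = (5 - 42*3)² = (5 - 126)² = (-121)² = 14641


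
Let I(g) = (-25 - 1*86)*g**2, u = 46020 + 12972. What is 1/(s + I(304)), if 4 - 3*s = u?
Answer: -3/30833516 ≈ -9.7297e-8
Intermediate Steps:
u = 58992
I(g) = -111*g**2 (I(g) = (-25 - 86)*g**2 = -111*g**2)
s = -58988/3 (s = 4/3 - 1/3*58992 = 4/3 - 19664 = -58988/3 ≈ -19663.)
1/(s + I(304)) = 1/(-58988/3 - 111*304**2) = 1/(-58988/3 - 111*92416) = 1/(-58988/3 - 10258176) = 1/(-30833516/3) = -3/30833516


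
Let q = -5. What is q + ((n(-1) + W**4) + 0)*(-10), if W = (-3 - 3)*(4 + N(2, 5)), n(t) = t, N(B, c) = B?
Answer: -16796155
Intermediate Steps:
W = -36 (W = (-3 - 3)*(4 + 2) = -6*6 = -36)
q + ((n(-1) + W**4) + 0)*(-10) = -5 + ((-1 + (-36)**4) + 0)*(-10) = -5 + ((-1 + 1679616) + 0)*(-10) = -5 + (1679615 + 0)*(-10) = -5 + 1679615*(-10) = -5 - 16796150 = -16796155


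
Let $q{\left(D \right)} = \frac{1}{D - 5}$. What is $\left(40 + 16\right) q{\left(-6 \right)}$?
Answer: $- \frac{56}{11} \approx -5.0909$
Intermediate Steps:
$q{\left(D \right)} = \frac{1}{-5 + D}$
$\left(40 + 16\right) q{\left(-6 \right)} = \frac{40 + 16}{-5 - 6} = \frac{56}{-11} = 56 \left(- \frac{1}{11}\right) = - \frac{56}{11}$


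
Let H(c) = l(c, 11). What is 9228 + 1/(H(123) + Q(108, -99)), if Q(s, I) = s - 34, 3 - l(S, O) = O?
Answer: 609049/66 ≈ 9228.0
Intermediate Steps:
l(S, O) = 3 - O
Q(s, I) = -34 + s
H(c) = -8 (H(c) = 3 - 1*11 = 3 - 11 = -8)
9228 + 1/(H(123) + Q(108, -99)) = 9228 + 1/(-8 + (-34 + 108)) = 9228 + 1/(-8 + 74) = 9228 + 1/66 = 609049/66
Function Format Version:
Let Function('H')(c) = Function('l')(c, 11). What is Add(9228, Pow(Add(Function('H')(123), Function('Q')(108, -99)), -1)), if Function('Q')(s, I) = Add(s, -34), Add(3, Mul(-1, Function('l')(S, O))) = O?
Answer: Rational(609049, 66) ≈ 9228.0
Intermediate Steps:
Function('l')(S, O) = Add(3, Mul(-1, O))
Function('Q')(s, I) = Add(-34, s)
Function('H')(c) = -8 (Function('H')(c) = Add(3, Mul(-1, 11)) = Add(3, -11) = -8)
Add(9228, Pow(Add(Function('H')(123), Function('Q')(108, -99)), -1)) = Add(9228, Pow(Add(-8, Add(-34, 108)), -1)) = Add(9228, Pow(Add(-8, 74), -1)) = Add(9228, Pow(66, -1)) = Add(9228, Rational(1, 66)) = Rational(609049, 66)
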